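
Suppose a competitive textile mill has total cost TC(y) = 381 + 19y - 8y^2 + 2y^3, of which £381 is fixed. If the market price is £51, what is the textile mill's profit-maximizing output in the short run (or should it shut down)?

Variable cost is VC = 19y - 8y^2 + 2y^3, so AVC = VC/y = 19 - 8y + 2y^2 and MC = dTC/dy = 19 - 16y + 6y^2.
The AVC parabola has its vertex at y = 8/4 = 2, where AVC = 19 - 8·2 + 2·2^2 = £11.
Because £51 ≥ £11, revenue can cover variable cost; the firm operates.
P = MC gives -32 - 16y + 6y^2 = 0, with roots -4/3 and 4. Take the larger (rising MC): y* = 4.
Check: AVC at y = 4 is £19 ≤ P, so revenue covers variable cost.
Profit = P·y − TC = 51·4 − 457 = -£253, a loss, but smaller than the £381 fixed cost the firm would lose by shutting down.

Produce at y = 4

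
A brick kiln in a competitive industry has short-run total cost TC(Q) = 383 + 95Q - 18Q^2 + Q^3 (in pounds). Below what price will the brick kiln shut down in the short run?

£14 per unit

The shutdown price is the minimum of AVC. VC = 95Q - 18Q^2 + Q^3, so AVC = 95 - 18Q + Q^2.
dAVC/dQ = -18 + 2Q = 0 gives Q = 9. min AVC = 95 - 18·9 + 9^2 = 14.
The firm shuts down for any P below £14.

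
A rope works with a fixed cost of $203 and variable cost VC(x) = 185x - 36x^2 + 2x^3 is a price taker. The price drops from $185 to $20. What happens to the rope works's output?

AVC = 185 - 36x + 2x^2, minimized at x = 9 where min AVC = $23. MC = 185 - 72x + 6x^2.
At P = $185 ≥ min AVC, set P = MC on the rising branch: x = 12.
At P = $20 < min AVC = $23, price no longer covers variable cost at any output, so the firm shuts down: x = 0.

Output falls from 12 to 0 (the firm shuts down)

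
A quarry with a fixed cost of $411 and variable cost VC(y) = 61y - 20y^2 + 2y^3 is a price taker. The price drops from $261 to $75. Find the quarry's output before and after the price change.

Output falls from 10 to 7

MC = 61 - 40y + 6y^2; the shutdown threshold is min AVC = $11 (at y = 5).
With P = $261 above the shutdown price, P = MC gives y = 10.
At P = $75 ≥ min AVC, set P = MC: y = 7. The firm stays open but cuts output.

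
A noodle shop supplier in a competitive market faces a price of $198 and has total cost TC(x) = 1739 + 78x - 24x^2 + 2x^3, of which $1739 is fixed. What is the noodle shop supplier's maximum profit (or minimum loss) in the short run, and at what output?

AVC = 78 - 24x + 2x^2; min AVC = $6 at x = 6. Since P = $198 ≥ min AVC, the firm produces.
MC = 78 - 48x + 6x^2. Setting P = MC and taking the root on the rising branch gives x* = 10.
TR = 198·10 = 1980. TC = 1739 + 380 = 2119. Profit = 1980 − 2119 = -$139.
That loss of $139 beats the $1739 the firm would lose by shutting down; producing recovers $1600 of fixed cost.

Profit = -$139 at x = 10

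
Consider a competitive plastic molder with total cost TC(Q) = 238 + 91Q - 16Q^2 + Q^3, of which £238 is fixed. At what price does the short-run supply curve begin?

The shutdown price is the minimum of AVC. VC = 91Q - 16Q^2 + Q^3, so AVC = 91 - 16Q + Q^2.
dAVC/dQ = -16 + 2Q = 0 gives Q = 8. min AVC = 91 - 16·8 + 8^2 = 27.
So the shutdown price is £27.

£27 per unit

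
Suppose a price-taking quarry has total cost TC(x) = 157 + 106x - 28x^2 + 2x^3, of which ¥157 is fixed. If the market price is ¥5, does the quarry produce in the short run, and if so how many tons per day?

Shut down

From TC, MC = TC'(x) = 106 - 56x + 6x^2 and AVC = VC/x = 106 - 28x + 2x^2.
AVC hits its minimum where MC = AVC, at x = 7, giving min AVC = 106 - 28·7 + 2·7^2 = ¥8.
With P < min AVC (¥5 < ¥8), every unit sold adds to the loss.
The firm minimizes its loss by shutting down and losing only its fixed cost of ¥157.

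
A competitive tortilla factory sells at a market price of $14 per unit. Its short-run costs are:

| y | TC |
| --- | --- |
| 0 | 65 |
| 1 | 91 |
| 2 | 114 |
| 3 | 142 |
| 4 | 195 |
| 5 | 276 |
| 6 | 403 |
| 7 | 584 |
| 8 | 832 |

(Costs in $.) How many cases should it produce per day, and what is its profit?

y = 0 (shut down); profit = -$65

Compute π = P·y − TC at each output: y=0: -65; y=1: -77; y=2: -86; y=3: -100; y=4: -139; y=5: -206; y=6: -319; y=7: -486; y=8: -720.
Profit is highest at y = 0. Equivalently, the lowest AVC in the table is 49/2 ≈ $24.50 at y = 2, and P = $14 falls below it — price never covers variable cost, so the firm shuts down and loses only its fixed cost.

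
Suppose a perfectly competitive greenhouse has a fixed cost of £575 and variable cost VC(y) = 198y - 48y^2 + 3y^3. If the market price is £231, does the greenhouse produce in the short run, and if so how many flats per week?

Variable cost is VC = 198y - 48y^2 + 3y^3, so AVC = VC/y = 198 - 48y + 3y^2 and MC = dTC/dy = 198 - 96y + 9y^2.
AVC is minimized where dAVC/dy = -48 + 6y = 0, at y = 8; min AVC = 198 - 48·8 + 3·8^2 = £6.
Since P = £231 ≥ min AVC = £6, price covers variable cost and the firm should produce.
P = MC gives -33 - 96y + 9y^2 = 0, with roots -1/3 and 11. Take the larger (rising MC): y* = 11.
Check: AVC at y = 11 is £33 ≤ P, so revenue covers variable cost.
Profit = P·y − TC = 231·11 − 938 = £1603.

Produce at y = 11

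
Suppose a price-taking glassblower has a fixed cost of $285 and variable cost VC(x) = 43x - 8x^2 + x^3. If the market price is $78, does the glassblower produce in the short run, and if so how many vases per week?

Strip out fixed cost: VC = 43x - 8x^2 + x^3. Then AVC = 43 - 8x + x^2 and MC = 43 - 16x + 3x^2.
AVC hits its minimum where MC = AVC, at x = 4, giving min AVC = 43 - 8·4 + 4^2 = $27.
Since P = $78 ≥ min AVC = $27, price covers variable cost and the firm should produce.
P = MC gives -35 - 16x + 3x^2 = 0, with roots -5/3 and 7. Take the larger (rising MC): x* = 7.
Check: AVC at x = 7 is $36 ≤ P, so revenue covers variable cost.
Profit = P·x − TC = 78·7 − 537 = $9.

Produce at x = 7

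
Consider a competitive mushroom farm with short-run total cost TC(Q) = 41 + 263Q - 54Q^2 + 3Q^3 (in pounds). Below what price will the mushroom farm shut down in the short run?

The shutdown price is the minimum of AVC. VC = 263Q - 54Q^2 + 3Q^3, so AVC = 263 - 54Q + 3Q^2.
At the minimum of AVC, MC = AVC. MC = 263 - 108Q + 9Q^2; setting MC = AVC gives 6Q^2 - 54Q = 0, so Q = 9. min AVC = 20.
For P < £20 the firm produces nothing.

£20 per unit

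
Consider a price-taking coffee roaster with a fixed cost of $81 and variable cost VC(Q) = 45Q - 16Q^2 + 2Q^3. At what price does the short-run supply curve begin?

$13 per unit

Short-run supply begins at min AVC. From VC = 45Q - 16Q^2 + 2Q^3, AVC = 45 - 16Q + 2Q^2.
At the minimum of AVC, MC = AVC. MC = 45 - 32Q + 6Q^2; setting MC = AVC gives 4Q^2 - 16Q = 0, so Q = 4. min AVC = 13.
The firm shuts down for any P below $13.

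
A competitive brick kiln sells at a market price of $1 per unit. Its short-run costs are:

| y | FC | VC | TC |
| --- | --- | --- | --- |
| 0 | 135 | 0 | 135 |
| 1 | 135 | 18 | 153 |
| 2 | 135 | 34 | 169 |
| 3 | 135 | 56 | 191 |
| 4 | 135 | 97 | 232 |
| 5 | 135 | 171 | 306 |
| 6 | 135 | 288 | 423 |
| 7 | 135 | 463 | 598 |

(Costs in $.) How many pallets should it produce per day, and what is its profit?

Profit at each row (π = 1y − TC): y=0: -135; y=1: -152; y=2: -167; y=3: -188; y=4: -228; y=5: -301; y=6: -417; y=7: -591.
Profit is highest at y = 0. Equivalently, the lowest AVC in the table is 34/2 ≈ $17 at y = 2, and P = $1 falls below it — price never covers variable cost, so the firm shuts down and loses only its fixed cost.

y = 0 (shut down); profit = -$135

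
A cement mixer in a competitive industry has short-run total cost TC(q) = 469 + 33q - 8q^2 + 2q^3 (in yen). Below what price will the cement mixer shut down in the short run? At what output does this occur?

The shutdown price is the minimum of AVC. VC = 33q - 8q^2 + 2q^3, so AVC = 33 - 8q + 2q^2.
At the minimum of AVC, MC = AVC. MC = 33 - 16q + 6q^2; setting MC = AVC gives 4q^2 - 8q = 0, so q = 2. min AVC = 25.
The firm shuts down for any P below ¥25.

¥25 per unit, at q = 2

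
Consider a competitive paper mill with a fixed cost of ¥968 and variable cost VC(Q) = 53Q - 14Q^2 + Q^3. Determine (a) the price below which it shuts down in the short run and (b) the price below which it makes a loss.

Shutdown price = ¥4; break-even price = ¥108

Shutdown price = min AVC. AVC = 53 - 14Q + Q^2, with vertex at Q = 7 and minimum ¥4.
ATC = 968/Q + 53 - 14Q + Q^2. Setting dATC/dQ = −968/Q^2 − 14 + 2Q = 0 gives Q = 11 (since 2·11^3 − 14·11^2 = 968).
min ATC = 968/11 + 53 − 14·11 + 11^2 = ¥108. That is the break-even price.
For ¥4 ≤ P < ¥108 the firm produces at a loss; below ¥4 it shuts down.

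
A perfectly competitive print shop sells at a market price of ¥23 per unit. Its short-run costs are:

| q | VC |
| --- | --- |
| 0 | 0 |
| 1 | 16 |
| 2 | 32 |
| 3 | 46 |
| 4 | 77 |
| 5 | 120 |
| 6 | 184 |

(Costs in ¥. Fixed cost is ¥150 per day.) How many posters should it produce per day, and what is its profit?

q = 3; profit = -¥127

Compute π = P·q − TC at each output: q=0: -150; q=1: -143; q=2: -136; q=3: -127; q=4: -135; q=5: -155; q=6: -196.
Profit is maximized at q = 3. AVC there is 46/3 = ¥15.33 ≤ P, so producing beats shutting down (which would give -¥150).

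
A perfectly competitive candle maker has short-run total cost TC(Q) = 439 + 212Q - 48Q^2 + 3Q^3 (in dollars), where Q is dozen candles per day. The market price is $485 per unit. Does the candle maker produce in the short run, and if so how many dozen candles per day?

Produce at Q = 13

Variable cost is VC = 212Q - 48Q^2 + 3Q^3, so AVC = VC/Q = 212 - 48Q + 3Q^2 and MC = dTC/dQ = 212 - 96Q + 9Q^2.
AVC hits its minimum where MC = AVC, at Q = 8, giving min AVC = 212 - 48·8 + 3·8^2 = $20.
Because $485 ≥ $20, revenue can cover variable cost; the firm operates.
Solving P = MC: -273 - 96Q + 9Q^2 = 0 ⇒ Q = -7/3 or 13. On the upward-sloping branch, Q* = 13.
Check: AVC at Q = 13 is $95 ≤ P, so revenue covers variable cost.
Profit = P·Q − TC = 485·13 − 1674 = $4631.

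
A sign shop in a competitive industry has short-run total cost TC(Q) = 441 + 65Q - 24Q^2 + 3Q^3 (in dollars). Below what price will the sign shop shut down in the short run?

$17 per unit

Short-run supply begins at min AVC. From VC = 65Q - 24Q^2 + 3Q^3, AVC = 65 - 24Q + 3Q^2.
dAVC/dQ = -24 + 6Q = 0 gives Q = 4. min AVC = 65 - 24·4 + 3·4^2 = 17.
For P < $17 the firm produces nothing.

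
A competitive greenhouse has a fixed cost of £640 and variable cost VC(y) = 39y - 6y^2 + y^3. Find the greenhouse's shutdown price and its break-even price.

Shutdown price = min AVC. AVC = 39 - 6y + y^2, with vertex at y = 3 and minimum £30.
ATC = 640/y + 39 - 6y + y^2. Setting dATC/dy = −640/y^2 − 6 + 2y = 0 gives y = 8 (since 2·8^3 − 6·8^2 = 640).
min ATC = 640/8 + 39 − 6·8 + 8^2 = £135. That is the break-even price.
Between these two prices the firm operates at a loss; above £135 it earns a profit.

Shutdown price = £30; break-even price = £135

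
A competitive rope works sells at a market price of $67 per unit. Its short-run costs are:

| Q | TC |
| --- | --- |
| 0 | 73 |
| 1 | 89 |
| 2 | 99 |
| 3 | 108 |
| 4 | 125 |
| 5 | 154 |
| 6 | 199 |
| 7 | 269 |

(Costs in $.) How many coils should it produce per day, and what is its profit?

Tabulate TR − TC: Q=0: -73; Q=1: -22; Q=2: 35; Q=3: 93; Q=4: 143; Q=5: 181; Q=6: 203; Q=7: 200.
Profit is maximized at Q = 6. AVC there is 126/6 = $21 ≤ P, so producing beats shutting down (which would give -$73).

Q = 6; profit = $203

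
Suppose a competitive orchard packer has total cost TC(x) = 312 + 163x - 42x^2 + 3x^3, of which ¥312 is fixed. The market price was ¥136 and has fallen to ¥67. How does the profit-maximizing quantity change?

AVC = 163 - 42x + 3x^2, minimized at x = 7 where min AVC = ¥16. MC = 163 - 84x + 9x^2.
With P = ¥136 above the shutdown price, P = MC gives x = 9.
At P = ¥67 ≥ min AVC, set P = MC: x = 8. The firm stays open but cuts output.

Output falls from 9 to 8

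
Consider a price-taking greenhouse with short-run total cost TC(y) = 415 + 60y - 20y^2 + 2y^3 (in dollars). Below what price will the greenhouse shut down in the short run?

$10 per unit

Short-run supply begins at min AVC. From VC = 60y - 20y^2 + 2y^3, AVC = 60 - 20y + 2y^2.
dAVC/dy = -20 + 4y = 0 gives y = 5. min AVC = 60 - 20·5 + 2·5^2 = 10.
The firm shuts down for any P below $10.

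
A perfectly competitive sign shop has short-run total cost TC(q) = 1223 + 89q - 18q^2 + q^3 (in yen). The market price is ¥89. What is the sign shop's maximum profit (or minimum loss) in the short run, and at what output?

AVC = 89 - 18q + q^2; min AVC = ¥8 at q = 9. Since P = ¥89 ≥ min AVC, the firm produces.
MC = 89 - 36q + 3q^2. Setting P = MC and taking the root on the rising branch gives q* = 12.
TR = 89·12 = 1068. TC = 1223 + 204 = 1427. Profit = 1068 − 1427 = -¥359.
Shutting down would mean losing the fixed cost of ¥1223, so operating at a loss of ¥359 is better by ¥864.

Profit = -¥359 at q = 12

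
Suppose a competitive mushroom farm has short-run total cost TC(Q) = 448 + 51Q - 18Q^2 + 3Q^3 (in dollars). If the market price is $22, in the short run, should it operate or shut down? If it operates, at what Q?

From TC, MC = TC'(Q) = 51 - 36Q + 9Q^2 and AVC = VC/Q = 51 - 18Q + 3Q^2.
AVC is minimized where dAVC/dQ = -18 + 6Q = 0, at Q = 3; min AVC = 51 - 18·3 + 3·3^2 = $24.
P = $22 lies below min AVC = $24; no output level covers variable cost.
Best response: produce nothing and absorb the $448 fixed cost.

Shut down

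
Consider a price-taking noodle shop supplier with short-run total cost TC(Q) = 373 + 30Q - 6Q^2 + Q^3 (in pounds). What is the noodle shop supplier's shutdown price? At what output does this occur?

Short-run supply begins at min AVC. From VC = 30Q - 6Q^2 + Q^3, AVC = 30 - 6Q + Q^2.
dAVC/dQ = -6 + 2Q = 0 gives Q = 3. min AVC = 30 - 6·3 + 3^2 = 21.
So the shutdown price is £21.

£21 per unit, at Q = 3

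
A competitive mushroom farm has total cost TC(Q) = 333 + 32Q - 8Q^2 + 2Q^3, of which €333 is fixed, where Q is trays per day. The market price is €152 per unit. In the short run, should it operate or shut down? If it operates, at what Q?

Produce at Q = 6

From TC, MC = TC'(Q) = 32 - 16Q + 6Q^2 and AVC = VC/Q = 32 - 8Q + 2Q^2.
The AVC parabola has its vertex at Q = 8/4 = 2, where AVC = 32 - 8·2 + 2·2^2 = €24.
Since P = €152 ≥ min AVC = €24, price covers variable cost and the firm should produce.
P = MC gives -120 - 16Q + 6Q^2 = 0, with roots -10/3 and 6. Take the larger (rising MC): Q* = 6.
Check: AVC at Q = 6 is €56 ≤ P, so revenue covers variable cost.
Profit = P·Q − TC = 152·6 − 669 = €243.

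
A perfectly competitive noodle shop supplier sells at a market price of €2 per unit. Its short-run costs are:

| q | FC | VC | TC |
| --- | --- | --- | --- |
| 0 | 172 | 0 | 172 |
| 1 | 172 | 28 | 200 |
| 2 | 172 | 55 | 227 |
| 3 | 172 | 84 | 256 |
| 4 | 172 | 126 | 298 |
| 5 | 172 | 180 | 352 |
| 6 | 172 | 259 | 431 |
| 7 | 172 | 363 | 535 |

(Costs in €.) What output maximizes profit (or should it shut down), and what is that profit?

q = 0 (shut down); profit = -€172

Compute π = P·q − TC at each output: q=0: -172; q=1: -198; q=2: -223; q=3: -250; q=4: -290; q=5: -342; q=6: -419; q=7: -521.
Profit is highest at q = 0. Equivalently, the lowest AVC in the table is 55/2 ≈ €27.50 at q = 2, and P = €2 falls below it — price never covers variable cost, so the firm shuts down and loses only its fixed cost.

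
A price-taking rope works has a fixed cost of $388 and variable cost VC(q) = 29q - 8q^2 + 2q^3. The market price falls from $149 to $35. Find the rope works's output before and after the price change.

Output falls from 6 to 3

AVC = 29 - 8q + 2q^2, minimized at q = 2 where min AVC = $21. MC = 29 - 16q + 6q^2.
With P = $149 above the shutdown price, P = MC gives q = 6.
At P = $35 ≥ min AVC, set P = MC: q = 3. The firm stays open but cuts output.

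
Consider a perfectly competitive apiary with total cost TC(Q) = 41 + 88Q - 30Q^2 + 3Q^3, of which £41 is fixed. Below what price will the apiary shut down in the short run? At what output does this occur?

£13 per unit, at Q = 5

Short-run supply begins at min AVC. From VC = 88Q - 30Q^2 + 3Q^3, AVC = 88 - 30Q + 3Q^2.
dAVC/dQ = -30 + 6Q = 0 gives Q = 5. min AVC = 88 - 30·5 + 3·5^2 = 13.
So the shutdown price is £13.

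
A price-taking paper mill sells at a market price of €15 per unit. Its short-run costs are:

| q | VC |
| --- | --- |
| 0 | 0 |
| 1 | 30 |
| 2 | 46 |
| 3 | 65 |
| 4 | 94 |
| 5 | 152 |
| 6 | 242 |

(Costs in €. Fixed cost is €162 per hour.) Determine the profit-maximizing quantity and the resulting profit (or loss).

q = 0 (shut down); profit = -€162

Compute π = P·q − TC at each output: q=0: -162; q=1: -177; q=2: -178; q=3: -182; q=4: -196; q=5: -239; q=6: -314.
Profit is highest at q = 0. Equivalently, the lowest AVC in the table is 65/3 ≈ €21.67 at q = 3, and P = €15 falls below it — price never covers variable cost, so the firm shuts down and loses only its fixed cost.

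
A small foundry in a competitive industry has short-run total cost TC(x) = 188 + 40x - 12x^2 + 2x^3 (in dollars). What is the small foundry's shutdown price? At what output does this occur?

The shutdown price is the minimum of AVC. VC = 40x - 12x^2 + 2x^3, so AVC = 40 - 12x + 2x^2.
dAVC/dx = -12 + 4x = 0 gives x = 3. min AVC = 40 - 12·3 + 2·3^2 = 22.
The firm shuts down for any P below $22.

$22 per unit, at x = 3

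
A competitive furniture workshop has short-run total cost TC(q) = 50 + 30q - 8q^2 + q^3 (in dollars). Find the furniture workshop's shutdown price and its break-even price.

Shutdown price = min AVC. AVC = 30 - 8q + q^2, with vertex at q = 4 and minimum $14.
ATC = 50/q + 30 - 8q + q^2. Setting dATC/dq = −50/q^2 − 8 + 2q = 0 gives q = 5 (since 2·5^3 − 8·5^2 = 50).
min ATC = 50/5 + 30 − 8·5 + 5^2 = $25. That is the break-even price.
Between these two prices the firm operates at a loss; above $25 it earns a profit.

Shutdown price = $14; break-even price = $25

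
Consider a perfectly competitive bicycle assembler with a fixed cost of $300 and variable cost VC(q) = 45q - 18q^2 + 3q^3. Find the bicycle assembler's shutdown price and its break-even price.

Shutdown price = min AVC. AVC = 45 - 18q + 3q^2, with vertex at q = 3 and minimum $18.
ATC = 300/q + 45 - 18q + 3q^2. Setting dATC/dq = −300/q^2 − 18 + 6q = 0 gives q = 5 (since 6·5^3 − 18·5^2 = 300).
min ATC = 300/5 + 45 − 18·5 + 3·5^2 = $90. That is the break-even price.
Between these two prices the firm operates at a loss; above $90 it earns a profit.

Shutdown price = $18; break-even price = $90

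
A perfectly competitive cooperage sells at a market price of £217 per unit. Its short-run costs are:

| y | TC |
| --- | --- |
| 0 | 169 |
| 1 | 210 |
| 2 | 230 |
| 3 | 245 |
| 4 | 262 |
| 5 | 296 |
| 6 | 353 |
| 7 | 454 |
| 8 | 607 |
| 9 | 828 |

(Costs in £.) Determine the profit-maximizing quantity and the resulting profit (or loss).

Tabulate TR − TC: y=0: -169; y=1: 7; y=2: 204; y=3: 406; y=4: 606; y=5: 789; y=6: 949; y=7: 1065; y=8: 1129; y=9: 1125.
Profit is maximized at y = 8. AVC there is 438/8 = £54.75 ≤ P, so producing beats shutting down (which would give -£169).

y = 8; profit = £1129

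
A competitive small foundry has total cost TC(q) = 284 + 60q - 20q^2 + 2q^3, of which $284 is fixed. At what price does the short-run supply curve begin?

$10 per unit

The firm shuts down when price falls below the minimum of average variable cost. AVC = VC/q = 60 - 20q + 2q^2.
At the minimum of AVC, MC = AVC. MC = 60 - 40q + 6q^2; setting MC = AVC gives 4q^2 - 20q = 0, so q = 5. min AVC = 10.
So the shutdown price is $10.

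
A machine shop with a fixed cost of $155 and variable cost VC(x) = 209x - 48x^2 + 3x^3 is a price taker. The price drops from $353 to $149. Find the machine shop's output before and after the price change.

Output falls from 12 to 10

AVC = 209 - 48x + 3x^2, minimized at x = 8 where min AVC = $17. MC = 209 - 96x + 9x^2.
At P = $353 ≥ min AVC, set P = MC on the rising branch: x = 12.
At P = $149 ≥ min AVC, set P = MC: x = 10. The firm stays open but cuts output.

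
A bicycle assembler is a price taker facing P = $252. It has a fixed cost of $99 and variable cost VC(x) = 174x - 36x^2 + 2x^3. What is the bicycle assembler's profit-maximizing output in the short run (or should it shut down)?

Produce at x = 13

Variable cost is VC = 174x - 36x^2 + 2x^3, so AVC = VC/x = 174 - 36x + 2x^2 and MC = dTC/dx = 174 - 72x + 6x^2.
AVC is minimized where dAVC/dx = -36 + 4x = 0, at x = 9; min AVC = 174 - 36·9 + 2·9^2 = $12.
Because $252 ≥ $12, revenue can cover variable cost; the firm operates.
Solving P = MC: -78 - 72x + 6x^2 = 0 ⇒ x = -1 or 13. On the upward-sloping branch, x* = 13.
Check: AVC at x = 13 is $44 ≤ P, so revenue covers variable cost.
Profit = P·x − TC = 252·13 − 671 = $2605.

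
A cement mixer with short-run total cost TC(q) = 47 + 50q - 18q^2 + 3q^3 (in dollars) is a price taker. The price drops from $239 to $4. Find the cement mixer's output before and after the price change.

AVC = 50 - 18q + 3q^2, minimized at q = 3 where min AVC = $23. MC = 50 - 36q + 9q^2.
With P = $239 above the shutdown price, P = MC gives q = 7.
At P = $4 < min AVC = $23, price no longer covers variable cost at any output, so the firm shuts down: q = 0.

Output falls from 7 to 0 (the firm shuts down)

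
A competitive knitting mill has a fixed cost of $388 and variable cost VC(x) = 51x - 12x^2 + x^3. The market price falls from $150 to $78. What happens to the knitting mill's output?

Output falls from 11 to 9

AVC = 51 - 12x + x^2, minimized at x = 6 where min AVC = $15. MC = 51 - 24x + 3x^2.
At P = $150 ≥ min AVC, set P = MC on the rising branch: x = 11.
At P = $78 ≥ min AVC, set P = MC: x = 9. The firm stays open but cuts output.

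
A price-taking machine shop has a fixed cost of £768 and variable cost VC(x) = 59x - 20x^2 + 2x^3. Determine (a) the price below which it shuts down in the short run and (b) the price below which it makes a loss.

Shutdown price = £9; break-even price = £123

Shutdown price = min AVC. AVC = 59 - 20x + 2x^2, with vertex at x = 5 and minimum £9.
ATC = 768/x + 59 - 20x + 2x^2. Setting dATC/dx = −768/x^2 − 20 + 4x = 0 gives x = 8 (since 4·8^3 − 20·8^2 = 768).
min ATC = 768/8 + 59 − 20·8 + 2·8^2 = £123. That is the break-even price.
Between these two prices the firm operates at a loss; above £123 it earns a profit.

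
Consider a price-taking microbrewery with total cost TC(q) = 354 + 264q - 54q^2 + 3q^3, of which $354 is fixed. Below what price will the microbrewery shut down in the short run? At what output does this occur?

$21 per unit, at q = 9

The shutdown price is the minimum of AVC. VC = 264q - 54q^2 + 3q^3, so AVC = 264 - 54q + 3q^2.
At the minimum of AVC, MC = AVC. MC = 264 - 108q + 9q^2; setting MC = AVC gives 6q^2 - 54q = 0, so q = 9. min AVC = 21.
The firm shuts down for any P below $21.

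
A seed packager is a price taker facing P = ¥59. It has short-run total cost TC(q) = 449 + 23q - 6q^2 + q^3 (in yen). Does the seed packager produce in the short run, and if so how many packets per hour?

Produce at q = 6

From TC, MC = TC'(q) = 23 - 12q + 3q^2 and AVC = VC/q = 23 - 6q + q^2.
The AVC parabola has its vertex at q = 6/2 = 3, where AVC = 23 - 6·3 + 3^2 = ¥14.
Since P = ¥59 ≥ min AVC = ¥14, price covers variable cost and the firm should produce.
Solving P = MC: -36 - 12q + 3q^2 = 0 ⇒ q = -2 or 6. On the upward-sloping branch, q* = 6.
Check: AVC at q = 6 is ¥23 ≤ P, so revenue covers variable cost.
Profit = P·q − TC = 59·6 − 587 = -¥233, a loss, but smaller than the ¥449 fixed cost the firm would lose by shutting down.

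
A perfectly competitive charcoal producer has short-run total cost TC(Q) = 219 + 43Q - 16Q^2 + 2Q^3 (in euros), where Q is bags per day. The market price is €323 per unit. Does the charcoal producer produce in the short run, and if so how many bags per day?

Produce at Q = 10

Variable cost is VC = 43Q - 16Q^2 + 2Q^3, so AVC = VC/Q = 43 - 16Q + 2Q^2 and MC = dTC/dQ = 43 - 32Q + 6Q^2.
AVC hits its minimum where MC = AVC, at Q = 4, giving min AVC = 43 - 16·4 + 2·4^2 = €11.
Since P = €323 ≥ min AVC = €11, price covers variable cost and the firm should produce.
Solving P = MC: -280 - 32Q + 6Q^2 = 0 ⇒ Q = -14/3 or 10. On the upward-sloping branch, Q* = 10.
Check: AVC at Q = 10 is €83 ≤ P, so revenue covers variable cost.
Profit = P·Q − TC = 323·10 − 1049 = €2181.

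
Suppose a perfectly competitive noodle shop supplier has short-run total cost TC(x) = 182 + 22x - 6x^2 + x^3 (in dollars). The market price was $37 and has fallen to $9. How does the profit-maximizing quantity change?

AVC = 22 - 6x + x^2, minimized at x = 3 where min AVC = $13. MC = 22 - 12x + 3x^2.
With P = $37 above the shutdown price, P = MC gives x = 5.
At P = $9 < min AVC = $13, price no longer covers variable cost at any output, so the firm shuts down: x = 0.

Output falls from 5 to 0 (the firm shuts down)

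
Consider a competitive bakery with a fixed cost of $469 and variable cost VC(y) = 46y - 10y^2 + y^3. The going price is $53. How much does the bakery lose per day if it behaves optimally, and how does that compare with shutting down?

Profit = -$273 at y = 7

AVC = 46 - 10y + y^2 has its minimum $21 at y = 5; price $53 clears that bar, so the firm operates.
MC = 46 - 20y + 3y^2. Setting P = MC and taking the root on the rising branch gives y* = 7.
TR = 53·7 = 371. TC = 469 + 175 = 644. Profit = 371 − 644 = -$273.
That loss of $273 beats the $469 the firm would lose by shutting down; producing recovers $196 of fixed cost.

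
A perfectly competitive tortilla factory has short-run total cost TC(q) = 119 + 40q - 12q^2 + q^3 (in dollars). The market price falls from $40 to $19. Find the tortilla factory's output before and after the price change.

MC = 40 - 24q + 3q^2; the shutdown threshold is min AVC = $4 (at q = 6).
With P = $40 above the shutdown price, P = MC gives q = 8.
At P = $19 ≥ min AVC, set P = MC: q = 7. The firm stays open but cuts output.

Output falls from 8 to 7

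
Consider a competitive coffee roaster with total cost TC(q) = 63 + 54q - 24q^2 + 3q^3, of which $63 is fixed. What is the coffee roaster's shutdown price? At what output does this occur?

The shutdown price is the minimum of AVC. VC = 54q - 24q^2 + 3q^3, so AVC = 54 - 24q + 3q^2.
At the minimum of AVC, MC = AVC. MC = 54 - 48q + 9q^2; setting MC = AVC gives 6q^2 - 24q = 0, so q = 4. min AVC = 6.
The firm shuts down for any P below $6.

$6 per unit, at q = 4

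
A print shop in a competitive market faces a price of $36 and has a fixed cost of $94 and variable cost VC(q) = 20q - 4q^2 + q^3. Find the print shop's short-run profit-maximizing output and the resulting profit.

Profit = -$30 at q = 4

AVC = 20 - 4q + q^2; min AVC = $16 at q = 2. Since P = $36 ≥ min AVC, the firm produces.
MC = 20 - 8q + 3q^2. Setting P = MC and taking the root on the rising branch gives q* = 4.
TR = 36·4 = 144. TC = 94 + 80 = 174. Profit = 144 − 174 = -$30.
By producing, the firm covers all variable cost plus $64 of fixed cost; shutting down would lose the full $94.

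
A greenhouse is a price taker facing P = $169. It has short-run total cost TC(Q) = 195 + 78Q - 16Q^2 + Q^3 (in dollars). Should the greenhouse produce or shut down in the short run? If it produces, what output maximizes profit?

Produce at Q = 13

Strip out fixed cost: VC = 78Q - 16Q^2 + Q^3. Then AVC = 78 - 16Q + Q^2 and MC = 78 - 32Q + 3Q^2.
The AVC parabola has its vertex at Q = 16/2 = 8, where AVC = 78 - 16·8 + 8^2 = $14.
Because $169 ≥ $14, revenue can cover variable cost; the firm operates.
P = MC gives -91 - 32Q + 3Q^2 = 0, with roots -7/3 and 13. Take the larger (rising MC): Q* = 13.
Check: AVC at Q = 13 is $39 ≤ P, so revenue covers variable cost.
Profit = P·Q − TC = 169·13 − 702 = $1495.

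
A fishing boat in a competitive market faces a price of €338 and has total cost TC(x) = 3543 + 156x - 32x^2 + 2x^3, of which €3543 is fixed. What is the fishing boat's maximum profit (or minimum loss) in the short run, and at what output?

Profit = -€163 at x = 13

AVC = 156 - 32x + 2x^2 has its minimum €28 at x = 8; price €338 clears that bar, so the firm operates.
MC = 156 - 64x + 6x^2. Setting P = MC and taking the root on the rising branch gives x* = 13.
TR = 338·13 = 4394. TC = 3543 + 1014 = 4557. Profit = 4394 − 4557 = -€163.
That loss of €163 beats the €3543 the firm would lose by shutting down; producing recovers €3380 of fixed cost.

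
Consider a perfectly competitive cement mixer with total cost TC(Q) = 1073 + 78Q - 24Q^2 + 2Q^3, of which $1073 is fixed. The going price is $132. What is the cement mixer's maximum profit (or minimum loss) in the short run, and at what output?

AVC = 78 - 24Q + 2Q^2 has its minimum $6 at Q = 6; price $132 clears that bar, so the firm operates.
With MC = 78 - 48Q + 6Q^2, P = MC on the upward-sloping part at Q* = 9.
TR = 132·9 = 1188. TC = 1073 + 216 = 1289. Profit = 1188 − 1289 = -$101.
By producing, the firm covers all variable cost plus $972 of fixed cost; shutting down would lose the full $1073.

Profit = -$101 at Q = 9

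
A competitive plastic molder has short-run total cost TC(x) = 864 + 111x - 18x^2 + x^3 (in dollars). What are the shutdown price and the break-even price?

Shutdown price = $30; break-even price = $111

Shutdown price = min AVC. AVC = 111 - 18x + x^2, with vertex at x = 9 and minimum $30.
ATC = 864/x + 111 - 18x + x^2. Setting dATC/dx = −864/x^2 − 18 + 2x = 0 gives x = 12 (since 2·12^3 − 18·12^2 = 864).
min ATC = 864/12 + 111 − 18·12 + 12^2 = $111. That is the break-even price.
For $30 ≤ P < $111 the firm produces at a loss; below $30 it shuts down.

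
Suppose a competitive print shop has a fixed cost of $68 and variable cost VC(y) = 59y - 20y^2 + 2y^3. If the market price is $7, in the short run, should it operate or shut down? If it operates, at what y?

Variable cost is VC = 59y - 20y^2 + 2y^3, so AVC = VC/y = 59 - 20y + 2y^2 and MC = dTC/dy = 59 - 40y + 6y^2.
AVC hits its minimum where MC = AVC, at y = 5, giving min AVC = 59 - 20·5 + 2·5^2 = $9.
P = $7 lies below min AVC = $9; no output level covers variable cost.
Shutting down limits the loss to fixed cost, $68.

Shut down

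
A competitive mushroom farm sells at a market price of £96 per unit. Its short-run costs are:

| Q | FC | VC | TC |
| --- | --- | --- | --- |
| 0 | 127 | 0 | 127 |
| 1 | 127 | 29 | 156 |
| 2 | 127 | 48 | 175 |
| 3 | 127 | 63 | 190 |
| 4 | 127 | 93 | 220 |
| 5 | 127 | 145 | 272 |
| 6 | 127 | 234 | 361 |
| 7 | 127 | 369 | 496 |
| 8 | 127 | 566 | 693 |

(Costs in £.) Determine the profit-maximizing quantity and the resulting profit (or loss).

Q = 6; profit = £215

Profit at each row (π = 96Q − TC): Q=0: -127; Q=1: -60; Q=2: 17; Q=3: 98; Q=4: 164; Q=5: 208; Q=6: 215; Q=7: 176; Q=8: 75.
Profit is maximized at Q = 6. AVC there is 234/6 = £39 ≤ P, so producing beats shutting down (which would give -£127).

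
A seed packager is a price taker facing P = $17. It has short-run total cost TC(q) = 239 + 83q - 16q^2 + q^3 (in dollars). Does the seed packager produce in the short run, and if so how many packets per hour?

Shut down

From TC, MC = TC'(q) = 83 - 32q + 3q^2 and AVC = VC/q = 83 - 16q + q^2.
AVC is minimized where dAVC/dq = -16 + 2q = 0, at q = 8; min AVC = 83 - 16·8 + 8^2 = $19.
Since P = $17 < min AVC = $19, price fails to cover variable cost at any output.
Best response: produce nothing and absorb the $239 fixed cost.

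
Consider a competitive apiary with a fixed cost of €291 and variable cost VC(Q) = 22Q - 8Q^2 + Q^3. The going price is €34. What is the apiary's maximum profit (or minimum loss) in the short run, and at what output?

Profit = -€147 at Q = 6

AVC = 22 - 8Q + Q^2; min AVC = €6 at Q = 4. Since P = €34 ≥ min AVC, the firm produces.
MC = 22 - 16Q + 3Q^2. Setting P = MC and taking the root on the rising branch gives Q* = 6.
TR = 34·6 = 204. TC = 291 + 60 = 351. Profit = 204 − 351 = -€147.
By producing, the firm covers all variable cost plus €144 of fixed cost; shutting down would lose the full €291.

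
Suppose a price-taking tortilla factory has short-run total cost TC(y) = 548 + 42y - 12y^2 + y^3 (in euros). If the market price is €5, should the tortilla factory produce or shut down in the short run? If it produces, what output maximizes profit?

Shut down

Strip out fixed cost: VC = 42y - 12y^2 + y^3. Then AVC = 42 - 12y + y^2 and MC = 42 - 24y + 3y^2.
AVC is minimized where dAVC/dy = -12 + 2y = 0, at y = 6; min AVC = 42 - 12·6 + 6^2 = €6.
With P < min AVC (€5 < €6), every unit sold adds to the loss.
Best response: produce nothing and absorb the €548 fixed cost.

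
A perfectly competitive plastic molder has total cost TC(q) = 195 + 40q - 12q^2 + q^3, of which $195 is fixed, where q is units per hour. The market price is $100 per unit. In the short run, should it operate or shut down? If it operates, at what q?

Produce at q = 10

Variable cost is VC = 40q - 12q^2 + q^3, so AVC = VC/q = 40 - 12q + q^2 and MC = dTC/dq = 40 - 24q + 3q^2.
AVC hits its minimum where MC = AVC, at q = 6, giving min AVC = 40 - 12·6 + 6^2 = $4.
Because $100 ≥ $4, revenue can cover variable cost; the firm operates.
Solving P = MC: -60 - 24q + 3q^2 = 0 ⇒ q = -2 or 10. On the upward-sloping branch, q* = 10.
Check: AVC at q = 10 is $20 ≤ P, so revenue covers variable cost.
Profit = P·q − TC = 100·10 − 395 = $605.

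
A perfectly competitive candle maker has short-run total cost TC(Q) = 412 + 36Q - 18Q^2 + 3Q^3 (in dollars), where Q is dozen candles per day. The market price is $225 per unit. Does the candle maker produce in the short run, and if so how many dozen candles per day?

Strip out fixed cost: VC = 36Q - 18Q^2 + 3Q^3. Then AVC = 36 - 18Q + 3Q^2 and MC = 36 - 36Q + 9Q^2.
AVC hits its minimum where MC = AVC, at Q = 3, giving min AVC = 36 - 18·3 + 3·3^2 = $9.
P = $225 exceeds min AVC = $9, so the firm stays open.
Set P = MC: 225 = 36 - 36Q + 9Q^2 → -189 - 36Q + 9Q^2 = 0. The roots are Q = -3 and Q = 7; the profit-maximizing output is on the rising part of MC, so Q* = 7.
Check: AVC at Q = 7 is $57 ≤ P, so revenue covers variable cost.
Profit = P·Q − TC = 225·7 − 811 = $764.

Produce at Q = 7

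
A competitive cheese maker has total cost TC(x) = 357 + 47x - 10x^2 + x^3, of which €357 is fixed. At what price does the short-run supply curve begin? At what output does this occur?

€22 per unit, at x = 5

The shutdown price is the minimum of AVC. VC = 47x - 10x^2 + x^3, so AVC = 47 - 10x + x^2.
At the minimum of AVC, MC = AVC. MC = 47 - 20x + 3x^2; setting MC = AVC gives 2x^2 - 10x = 0, so x = 5. min AVC = 22.
So the shutdown price is €22.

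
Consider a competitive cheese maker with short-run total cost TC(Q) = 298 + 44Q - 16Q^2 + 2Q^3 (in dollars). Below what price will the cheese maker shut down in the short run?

$12 per unit

The firm shuts down when price falls below the minimum of average variable cost. AVC = VC/Q = 44 - 16Q + 2Q^2.
At the minimum of AVC, MC = AVC. MC = 44 - 32Q + 6Q^2; setting MC = AVC gives 4Q^2 - 16Q = 0, so Q = 4. min AVC = 12.
For P < $12 the firm produces nothing.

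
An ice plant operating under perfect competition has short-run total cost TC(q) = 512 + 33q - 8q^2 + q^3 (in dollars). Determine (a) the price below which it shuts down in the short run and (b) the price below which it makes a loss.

Shutdown price = $17; break-even price = $97

AVC = 33 - 8q + q^2; minimized at q = 4, giving min AVC = $17. That is the shutdown price.
ATC = 512/q + 33 - 8q + q^2. Setting dATC/dq = −512/q^2 − 8 + 2q = 0 gives q = 8 (since 2·8^3 − 8·8^2 = 512).
min ATC = 512/8 + 33 − 8·8 + 8^2 = $97. That is the break-even price.
For $17 ≤ P < $97 the firm produces at a loss; below $17 it shuts down.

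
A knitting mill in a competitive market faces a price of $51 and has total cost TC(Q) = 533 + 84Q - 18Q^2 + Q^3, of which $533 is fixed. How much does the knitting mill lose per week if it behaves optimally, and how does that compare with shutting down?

Profit = -$49 at Q = 11

AVC = 84 - 18Q + Q^2 has its minimum $3 at Q = 9; price $51 clears that bar, so the firm operates.
With MC = 84 - 36Q + 3Q^2, P = MC on the upward-sloping part at Q* = 11.
TR = 51·11 = 561. TC = 533 + 77 = 610. Profit = 561 − 610 = -$49.
That loss of $49 beats the $533 the firm would lose by shutting down; producing recovers $484 of fixed cost.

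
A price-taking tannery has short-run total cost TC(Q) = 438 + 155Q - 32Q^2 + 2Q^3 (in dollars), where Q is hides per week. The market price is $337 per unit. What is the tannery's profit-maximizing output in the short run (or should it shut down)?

Variable cost is VC = 155Q - 32Q^2 + 2Q^3, so AVC = VC/Q = 155 - 32Q + 2Q^2 and MC = dTC/dQ = 155 - 64Q + 6Q^2.
AVC hits its minimum where MC = AVC, at Q = 8, giving min AVC = 155 - 32·8 + 2·8^2 = $27.
Because $337 ≥ $27, revenue can cover variable cost; the firm operates.
Set P = MC: 337 = 155 - 64Q + 6Q^2 → -182 - 64Q + 6Q^2 = 0. The roots are Q = -7/3 and Q = 13; the profit-maximizing output is on the rising part of MC, so Q* = 13.
Check: AVC at Q = 13 is $77 ≤ P, so revenue covers variable cost.
Profit = P·Q − TC = 337·13 − 1439 = $2942.

Produce at Q = 13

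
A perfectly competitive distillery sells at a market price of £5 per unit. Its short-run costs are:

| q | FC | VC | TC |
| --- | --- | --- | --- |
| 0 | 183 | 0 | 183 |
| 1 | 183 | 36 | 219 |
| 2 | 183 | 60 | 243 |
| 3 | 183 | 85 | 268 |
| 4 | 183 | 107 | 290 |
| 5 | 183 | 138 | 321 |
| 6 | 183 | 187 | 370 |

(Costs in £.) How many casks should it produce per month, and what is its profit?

Tabulate TR − TC: q=0: -183; q=1: -214; q=2: -233; q=3: -253; q=4: -270; q=5: -296; q=6: -340.
Profit is highest at q = 0. Equivalently, the lowest AVC in the table is 107/4 ≈ £26.75 at q = 4, and P = £5 falls below it — price never covers variable cost, so the firm shuts down and loses only its fixed cost.

q = 0 (shut down); profit = -£183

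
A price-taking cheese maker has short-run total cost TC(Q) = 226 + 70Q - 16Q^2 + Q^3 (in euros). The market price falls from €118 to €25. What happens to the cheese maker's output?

Output falls from 12 to 9

AVC = 70 - 16Q + Q^2, minimized at Q = 8 where min AVC = €6. MC = 70 - 32Q + 3Q^2.
With P = €118 above the shutdown price, P = MC gives Q = 12.
At P = €25 ≥ min AVC, set P = MC: Q = 9. The firm stays open but cuts output.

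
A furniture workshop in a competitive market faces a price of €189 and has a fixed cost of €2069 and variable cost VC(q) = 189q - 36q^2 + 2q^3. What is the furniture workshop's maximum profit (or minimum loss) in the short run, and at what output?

AVC = 189 - 36q + 2q^2 has its minimum €27 at q = 9; price €189 clears that bar, so the firm operates.
MC = 189 - 72q + 6q^2. Setting P = MC and taking the root on the rising branch gives q* = 12.
TR = 189·12 = 2268. TC = 2069 + 540 = 2609. Profit = 2268 − 2609 = -€341.
That loss of €341 beats the €2069 the firm would lose by shutting down; producing recovers €1728 of fixed cost.

Profit = -€341 at q = 12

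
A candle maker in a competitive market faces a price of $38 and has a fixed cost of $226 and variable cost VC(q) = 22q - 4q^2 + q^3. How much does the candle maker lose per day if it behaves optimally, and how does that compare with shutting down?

AVC = 22 - 4q + q^2; min AVC = $18 at q = 2. Since P = $38 ≥ min AVC, the firm produces.
MC = 22 - 8q + 3q^2. Setting P = MC and taking the root on the rising branch gives q* = 4.
TR = 38·4 = 152. TC = 226 + 88 = 314. Profit = 152 − 314 = -$162.
Shutting down would mean losing the fixed cost of $226, so operating at a loss of $162 is better by $64.

Profit = -$162 at q = 4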